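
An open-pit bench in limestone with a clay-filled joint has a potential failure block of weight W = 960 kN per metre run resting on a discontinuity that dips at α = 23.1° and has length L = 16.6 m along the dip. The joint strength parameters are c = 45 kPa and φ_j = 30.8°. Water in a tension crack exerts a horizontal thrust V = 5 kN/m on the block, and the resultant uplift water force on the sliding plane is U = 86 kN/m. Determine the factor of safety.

FS = 3.20

Resolving the block weight along and normal to the plane and applying the Mohr–Coulomb strength on the joint:
N' = W cosα − U − V sinα = 960·cos23.1° − 86 − 5·sin23.1° = 795.1 kN/m
Driving force T = W sinα + V cosα = 960·sin23.1° + 5·cos23.1° = 381.2 kN/m
Resisting force R = c·L + N'·tanφ_j = 45·16.6 + 795.1·tan30.8° = 747.0 + 474.0 = 1221.0 kN/m
FS = R / T = 1221.0 / 381.2 = 3.203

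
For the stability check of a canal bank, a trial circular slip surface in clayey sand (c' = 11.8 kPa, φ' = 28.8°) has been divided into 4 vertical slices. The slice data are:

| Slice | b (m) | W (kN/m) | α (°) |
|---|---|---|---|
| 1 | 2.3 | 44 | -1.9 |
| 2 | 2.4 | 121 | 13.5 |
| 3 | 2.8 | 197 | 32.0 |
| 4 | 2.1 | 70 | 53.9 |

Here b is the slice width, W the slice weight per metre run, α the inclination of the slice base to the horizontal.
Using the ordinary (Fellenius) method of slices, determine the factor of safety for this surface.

Ordinary method of slices: FS = Σ[c'·Δl_i + (W_i cosα_i)·tanφ'] / Σ W_i sinα_i, with Δl_i = b_i / cosα_i.
Slice 1: Δl = 2.3/cos(-1.9°) = 2.301 m; N'_1 = 44·cos(-1.9°) = 44.0; c'Δl = 27.15; W sinα = -1.5
Slice 2: Δl = 2.4/cos13.5° = 2.468 m; N'_2 = 121·cos13.5° = 117.7; c'Δl = 29.12; W sinα = 28.2
Slice 3: Δl = 2.8/cos32.0° = 3.302 m; N'_3 = 197·cos32.0° = 167.1; c'Δl = 38.96; W sinα = 104.4
Slice 4: Δl = 2.1/cos53.9° = 3.564 m; N'_4 = 70·cos53.9° = 41.2; c'Δl = 42.06; W sinα = 56.6
Σc'Δl = 137.3 kN/m; ΣN' = 369.9 kN/m; ΣW sinα = 187.7 kN/m
Resisting = 137.3 + 369.9·tan28.8° = 137.3 + 203.4 = 340.7 kN/m
FS = 340.7 / 187.7 = 1.815

FS = 1.81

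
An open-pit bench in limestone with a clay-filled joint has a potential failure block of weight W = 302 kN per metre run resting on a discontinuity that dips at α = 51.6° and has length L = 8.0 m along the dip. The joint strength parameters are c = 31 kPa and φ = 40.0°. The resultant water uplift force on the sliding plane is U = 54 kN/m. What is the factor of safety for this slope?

FS = 1.52

Resolving the block weight along and normal to the plane and applying the Mohr–Coulomb strength on the joint:
N' = W cosα − U = 302·cos51.6° − 54 = 133.6 kN/m
Driving force T = W sinα = 302·sin51.6° = 236.7 kN/m
Resisting force R = c·L + N'·tanφ = 31·8.0 + 133.6·tan40.0° = 248.0 + 112.1 = 360.1 kN/m
FS = R / T = 360.1 / 236.7 = 1.521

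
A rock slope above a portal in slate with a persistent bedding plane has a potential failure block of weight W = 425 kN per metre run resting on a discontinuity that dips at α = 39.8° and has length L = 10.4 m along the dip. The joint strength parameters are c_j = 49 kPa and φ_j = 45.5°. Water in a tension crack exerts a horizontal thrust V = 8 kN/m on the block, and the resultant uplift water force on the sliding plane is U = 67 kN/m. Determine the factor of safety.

Resolving the block weight along and normal to the plane and applying the Mohr–Coulomb strength on the joint:
N' = W cosα − U − V sinα = 425·cos39.8° − 67 − 8·sin39.8° = 254.4 kN/m
Driving force T = W sinα + V cosα = 425·sin39.8° + 8·cos39.8° = 278.2 kN/m
Resisting force R = c_j·L + N'·tanφ_j = 49·10.4 + 254.4·tan45.5° = 509.6 + 258.9 = 768.5 kN/m
FS = R / T = 768.5 / 278.2 = 2.762

FS = 2.76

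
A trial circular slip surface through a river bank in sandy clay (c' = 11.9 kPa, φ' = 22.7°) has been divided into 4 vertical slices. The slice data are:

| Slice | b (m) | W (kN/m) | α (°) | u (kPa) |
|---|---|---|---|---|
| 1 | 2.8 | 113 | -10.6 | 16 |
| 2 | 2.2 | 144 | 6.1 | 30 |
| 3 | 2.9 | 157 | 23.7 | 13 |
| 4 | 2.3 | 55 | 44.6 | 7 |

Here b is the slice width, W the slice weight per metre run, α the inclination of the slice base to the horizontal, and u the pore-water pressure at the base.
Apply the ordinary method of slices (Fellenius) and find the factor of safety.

Ordinary method of slices: FS = Σ[c'·Δl_i + (W_i cosα_i − u_i·Δl_i)·tanφ'] / Σ W_i sinα_i, with Δl_i = b_i / cosα_i.
Slice 1: Δl = 2.8/cos(-10.6°) = 2.849 m; N'_1 = 113·cos(-10.6°) − 16·2.849 = 65.5; c'Δl = 33.90; W sinα = -20.8
Slice 2: Δl = 2.2/cos6.1° = 2.213 m; N'_2 = 144·cos6.1° − 30·2.213 = 76.8; c'Δl = 26.33; W sinα = 15.3
Slice 3: Δl = 2.9/cos23.7° = 3.167 m; N'_3 = 157·cos23.7° − 13·3.167 = 102.6; c'Δl = 37.69; W sinα = 63.1
Slice 4: Δl = 2.3/cos44.6° = 3.230 m; N'_4 = 55·cos44.6° − 7·3.230 = 16.5; c'Δl = 38.44; W sinα = 38.6
Σc'Δl = 136.4 kN/m; ΣN' = 261.4 kN/m; ΣW sinα = 96.2 kN/m
Resisting = 136.4 + 261.4·tan22.7° = 136.4 + 109.4 = 245.7 kN/m
FS = 245.7 / 96.2 = 2.553

FS = 2.55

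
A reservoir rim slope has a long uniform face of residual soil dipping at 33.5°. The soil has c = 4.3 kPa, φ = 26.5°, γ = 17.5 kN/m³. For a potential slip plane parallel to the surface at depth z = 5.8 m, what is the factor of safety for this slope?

For an infinite slope with a slip plane parallel to the surface (no pore pressure): FS = [c + γz cos²β tanφ] / [γz sinβ cosβ].
γz = 17.5·5.8 = 101.50 kN/m²
Numerator = 4.3 + 101.50·cos²33.5°·tan26.5° = 4.3 + 101.50·0.6954·0.4986 = 39.490 kPa
Denominator = 101.50·sin33.5°·cos33.5° = 101.50·0.5519·0.8339 = 46.716 kPa
FS = 39.490 / 46.716 = 0.845

FS = 0.85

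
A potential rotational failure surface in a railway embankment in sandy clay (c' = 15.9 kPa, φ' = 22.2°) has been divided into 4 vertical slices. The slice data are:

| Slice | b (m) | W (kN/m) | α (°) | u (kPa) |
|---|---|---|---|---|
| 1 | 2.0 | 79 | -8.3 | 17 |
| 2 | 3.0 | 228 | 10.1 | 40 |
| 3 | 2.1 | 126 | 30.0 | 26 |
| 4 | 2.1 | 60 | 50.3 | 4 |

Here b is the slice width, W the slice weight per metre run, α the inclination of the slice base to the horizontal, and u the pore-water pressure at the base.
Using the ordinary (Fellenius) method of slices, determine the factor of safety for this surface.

FS = 1.89

Ordinary method of slices: FS = Σ[c'·Δl_i + (W_i cosα_i − u_i·Δl_i)·tanφ'] / Σ W_i sinα_i, with Δl_i = b_i / cosα_i.
Slice 1: Δl = 2.0/cos(-8.3°) = 2.021 m; N'_1 = 79·cos(-8.3°) − 17·2.021 = 43.8; c'Δl = 32.14; W sinα = -11.4
Slice 2: Δl = 3.0/cos10.1° = 3.047 m; N'_2 = 228·cos10.1° − 40·3.047 = 102.6; c'Δl = 48.45; W sinα = 40.0
Slice 3: Δl = 2.1/cos30.0° = 2.425 m; N'_3 = 126·cos30.0° − 26·2.425 = 46.1; c'Δl = 38.56; W sinα = 63.0
Slice 4: Δl = 2.1/cos50.3° = 3.288 m; N'_4 = 60·cos50.3° − 4·3.288 = 25.2; c'Δl = 52.27; W sinα = 46.2
Σc'Δl = 171.4 kN/m; ΣN' = 217.6 kN/m; ΣW sinα = 137.7 kN/m
Resisting = 171.4 + 217.6·tan22.2° = 171.4 + 88.8 = 260.2 kN/m
FS = 260.2 / 137.7 = 1.889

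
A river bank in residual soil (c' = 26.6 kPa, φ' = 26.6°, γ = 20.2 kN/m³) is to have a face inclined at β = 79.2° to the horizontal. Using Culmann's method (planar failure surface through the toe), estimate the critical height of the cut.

Culmann's analysis gives the critical failure plane at α_cr = (β + φ')/2 = (79.2 + 26.6)/2 = 52.9°, and the critical height
H_c = (4c'/γ) · sinβ cosφ' / [1 − cos(β − φ')]
    = (4·26.6/20.2) · sin79.2°·cos26.6° / [1 − cos(52.6°)]
    = 5.267 · 0.9823·0.8942 / [1 − 0.6074]
    = 5.267 · 0.8783 / 0.3926
    = 11.78 m

H_c = 11.78 m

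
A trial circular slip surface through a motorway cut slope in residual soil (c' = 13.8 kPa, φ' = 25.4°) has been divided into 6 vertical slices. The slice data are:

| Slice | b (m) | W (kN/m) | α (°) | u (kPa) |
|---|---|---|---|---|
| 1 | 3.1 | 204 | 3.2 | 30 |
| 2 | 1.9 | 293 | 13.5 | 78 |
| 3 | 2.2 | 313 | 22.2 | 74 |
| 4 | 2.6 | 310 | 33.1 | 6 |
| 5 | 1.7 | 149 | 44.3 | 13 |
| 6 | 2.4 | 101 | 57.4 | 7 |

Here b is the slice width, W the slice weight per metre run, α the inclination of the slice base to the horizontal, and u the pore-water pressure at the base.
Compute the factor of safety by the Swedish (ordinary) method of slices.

Ordinary method of slices: FS = Σ[c'·Δl_i + (W_i cosα_i − u_i·Δl_i)·tanφ'] / Σ W_i sinα_i, with Δl_i = b_i / cosα_i.
Slice 1: Δl = 3.1/cos3.2° = 3.105 m; N'_1 = 204·cos3.2° − 30·3.105 = 110.5; c'Δl = 42.85; W sinα = 11.4
Slice 2: Δl = 1.9/cos13.5° = 1.954 m; N'_2 = 293·cos13.5° − 78·1.954 = 132.5; c'Δl = 26.97; W sinα = 68.4
Slice 3: Δl = 2.2/cos22.2° = 2.376 m; N'_3 = 313·cos22.2° − 74·2.376 = 114.0; c'Δl = 32.79; W sinα = 118.3
Slice 4: Δl = 2.6/cos33.1° = 3.104 m; N'_4 = 310·cos33.1° − 6·3.104 = 241.1; c'Δl = 42.83; W sinα = 169.3
Slice 5: Δl = 1.7/cos44.3° = 2.375 m; N'_5 = 149·cos44.3° − 13·2.375 = 75.8; c'Δl = 32.78; W sinα = 104.1
Slice 6: Δl = 2.4/cos57.4° = 4.455 m; N'_6 = 101·cos57.4° − 7·4.455 = 23.2; c'Δl = 61.47; W sinα = 85.1
Σc'Δl = 239.7 kN/m; ΣN' = 697.1 kN/m; ΣW sinα = 556.5 kN/m
Resisting = 239.7 + 697.1·tan25.4° = 239.7 + 331.0 = 570.7 kN/m
FS = 570.7 / 556.5 = 1.025

FS = 1.03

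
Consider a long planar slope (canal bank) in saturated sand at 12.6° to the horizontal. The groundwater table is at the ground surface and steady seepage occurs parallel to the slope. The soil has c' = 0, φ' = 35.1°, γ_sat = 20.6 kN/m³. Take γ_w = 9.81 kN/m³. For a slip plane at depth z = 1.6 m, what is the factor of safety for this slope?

With seepage parallel to the slope and the water table at the surface, the effective normal stress on the slip plane uses the buoyant unit weight γ' = γ_sat − γ_w while the driving shear stress uses γ_sat:
FS = [c' + γ' z cos²β tanφ'] / [γ_sat z sinβ cosβ]
(For c' = 0 this reduces to FS = (γ'/γ_sat)·tanφ'/tanβ.)
γ' = 20.6 − 9.81 = 10.79 kN/m³
Numerator = 0.0 + 10.79·1.6·cos²12.6°·tan35.1° = 0.0 + 10.79·1.6·0.9524·0.7028 = 11.556 kPa
Denominator = 20.6·1.6·sin12.6°·cos12.6° = 20.6·1.6·0.2181·0.9759 = 7.017 kPa
FS = 11.556 / 7.017 = 1.647

FS = 1.65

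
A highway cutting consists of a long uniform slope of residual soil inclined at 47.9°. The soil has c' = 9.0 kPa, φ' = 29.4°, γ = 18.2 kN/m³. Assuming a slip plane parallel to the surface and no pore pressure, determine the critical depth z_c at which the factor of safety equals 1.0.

z_c = 2.03 m

Setting FS = 1.00 in FS = [c' + γz cos²β tanφ'] / [γz sinβ cosβ] and solving for z:
z = c' / [γ cosβ (FS·sinβ − cosβ·tanφ')]
  = 9.0 / [18.2·cos47.9°·(1.00·sin47.9° − cos47.9°·tan29.4°)]
  = 9.0 / [18.2·0.6704·(1.00·0.7420 − 0.6704·0.5635)]
  = 9.0 / 4.4440 = 2.025 m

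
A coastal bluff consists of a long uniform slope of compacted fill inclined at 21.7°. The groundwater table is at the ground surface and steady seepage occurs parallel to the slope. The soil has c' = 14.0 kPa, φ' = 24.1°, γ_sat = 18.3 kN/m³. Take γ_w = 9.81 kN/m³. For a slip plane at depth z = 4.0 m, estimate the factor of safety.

FS = 1.08

With seepage parallel to the slope and the water table at the surface, the effective normal stress on the slip plane uses the buoyant unit weight γ' = γ_sat − γ_w while the driving shear stress uses γ_sat:
FS = [c' + γ' z cos²β tanφ'] / [γ_sat z sinβ cosβ]
γ' = 18.3 − 9.81 = 8.49 kN/m³
Numerator = 14.0 + 8.49·4.0·cos²21.7°·tan24.1° = 14.0 + 8.49·4.0·0.8633·0.4473 = 27.114 kPa
Denominator = 18.3·4.0·sin21.7°·cos21.7° = 18.3·4.0·0.3697·0.9291 = 25.147 kPa
FS = 27.114 / 25.147 = 1.078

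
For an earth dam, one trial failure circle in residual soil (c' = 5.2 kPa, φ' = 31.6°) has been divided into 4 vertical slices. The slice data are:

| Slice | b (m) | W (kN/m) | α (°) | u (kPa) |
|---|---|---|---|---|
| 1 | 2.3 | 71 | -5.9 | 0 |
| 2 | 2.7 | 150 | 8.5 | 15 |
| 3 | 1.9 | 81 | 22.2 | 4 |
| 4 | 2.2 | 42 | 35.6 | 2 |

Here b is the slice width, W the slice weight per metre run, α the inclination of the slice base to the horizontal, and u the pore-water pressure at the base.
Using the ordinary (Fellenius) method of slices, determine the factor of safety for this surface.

Ordinary method of slices: FS = Σ[c'·Δl_i + (W_i cosα_i − u_i·Δl_i)·tanφ'] / Σ W_i sinα_i, with Δl_i = b_i / cosα_i.
Slice 1: Δl = 2.3/cos(-5.9°) = 2.312 m; N'_1 = 71·cos(-5.9°) − 0·2.312 = 70.6; c'Δl = 12.02; W sinα = -7.3
Slice 2: Δl = 2.7/cos8.5° = 2.730 m; N'_2 = 150·cos8.5° − 15·2.730 = 107.4; c'Δl = 14.20; W sinα = 22.2
Slice 3: Δl = 1.9/cos22.2° = 2.052 m; N'_3 = 81·cos22.2° − 4·2.052 = 66.8; c'Δl = 10.67; W sinα = 30.6
Slice 4: Δl = 2.2/cos35.6° = 2.706 m; N'_4 = 42·cos35.6° − 2·2.706 = 28.7; c'Δl = 14.07; W sinα = 24.4
Σc'Δl = 51.0 kN/m; ΣN' = 273.6 kN/m; ΣW sinα = 69.9 kN/m
Resisting = 51.0 + 273.6·tan31.6° = 51.0 + 168.3 = 219.3 kN/m
FS = 219.3 / 69.9 = 3.135

FS = 3.14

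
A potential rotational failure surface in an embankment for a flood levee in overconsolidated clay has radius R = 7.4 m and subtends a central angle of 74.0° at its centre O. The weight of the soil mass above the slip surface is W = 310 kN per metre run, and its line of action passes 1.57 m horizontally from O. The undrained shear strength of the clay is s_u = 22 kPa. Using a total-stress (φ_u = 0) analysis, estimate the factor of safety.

Taking moments about the centre O, the resisting moment is provided by the undrained shear strength acting along the arc:
Arc length L_a = R·θ = 7.4·(74.0°·π/180) = 7.4·1.2915 = 9.56 m
M_R = s_u·L_a·R = 22·9.56·7.4 = 1555.9 kN·m/m
M_D = W·d = 310·1.57 = 486.7 kN·m/m
FS = M_R / M_D = 1555.9 / 486.7 = 3.197

FS = 3.20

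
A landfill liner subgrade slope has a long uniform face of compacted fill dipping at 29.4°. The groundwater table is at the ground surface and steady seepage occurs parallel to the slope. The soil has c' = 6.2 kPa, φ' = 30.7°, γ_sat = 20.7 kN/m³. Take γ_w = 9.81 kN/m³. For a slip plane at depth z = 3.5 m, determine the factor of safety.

With seepage parallel to the slope and the water table at the surface, the effective normal stress on the slip plane uses the buoyant unit weight γ' = γ_sat − γ_w while the driving shear stress uses γ_sat:
FS = [c' + γ' z cos²β tanφ'] / [γ_sat z sinβ cosβ]
γ' = 20.7 − 9.81 = 10.89 kN/m³
Numerator = 6.2 + 10.89·3.5·cos²29.4°·tan30.7° = 6.2 + 10.89·3.5·0.7590·0.5938 = 23.377 kPa
Denominator = 20.7·3.5·sin29.4°·cos29.4° = 20.7·3.5·0.4909·0.8712 = 30.986 kPa
FS = 23.377 / 30.986 = 0.754

FS = 0.75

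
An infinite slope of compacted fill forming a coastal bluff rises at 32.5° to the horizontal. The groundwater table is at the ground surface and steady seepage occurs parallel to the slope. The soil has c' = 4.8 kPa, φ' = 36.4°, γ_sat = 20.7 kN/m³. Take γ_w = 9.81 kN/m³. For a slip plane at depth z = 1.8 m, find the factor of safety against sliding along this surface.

FS = 0.89

With seepage parallel to the slope and the water table at the surface, the effective normal stress on the slip plane uses the buoyant unit weight γ' = γ_sat − γ_w while the driving shear stress uses γ_sat:
FS = [c' + γ' z cos²β tanφ'] / [γ_sat z sinβ cosβ]
γ' = 20.7 − 9.81 = 10.89 kN/m³
Numerator = 4.8 + 10.89·1.8·cos²32.5°·tan36.4° = 4.8 + 10.89·1.8·0.7113·0.7373 = 15.080 kPa
Denominator = 20.7·1.8·sin32.5°·cos32.5° = 20.7·1.8·0.5373·0.8434 = 16.885 kPa
FS = 15.080 / 16.885 = 0.893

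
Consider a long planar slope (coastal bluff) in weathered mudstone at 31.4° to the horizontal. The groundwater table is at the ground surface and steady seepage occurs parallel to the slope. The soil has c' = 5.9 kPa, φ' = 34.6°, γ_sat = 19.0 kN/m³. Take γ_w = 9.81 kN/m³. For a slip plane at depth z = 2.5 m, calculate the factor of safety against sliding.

With seepage parallel to the slope and the water table at the surface, the effective normal stress on the slip plane uses the buoyant unit weight γ' = γ_sat − γ_w while the driving shear stress uses γ_sat:
FS = [c' + γ' z cos²β tanφ'] / [γ_sat z sinβ cosβ]
γ' = 19.0 − 9.81 = 9.19 kN/m³
Numerator = 5.9 + 9.19·2.5·cos²31.4°·tan34.6° = 5.9 + 9.19·2.5·0.7285·0.6899 = 17.447 kPa
Denominator = 19.0·2.5·sin31.4°·cos31.4° = 19.0·2.5·0.5210·0.8536 = 21.124 kPa
FS = 17.447 / 21.124 = 0.826

FS = 0.83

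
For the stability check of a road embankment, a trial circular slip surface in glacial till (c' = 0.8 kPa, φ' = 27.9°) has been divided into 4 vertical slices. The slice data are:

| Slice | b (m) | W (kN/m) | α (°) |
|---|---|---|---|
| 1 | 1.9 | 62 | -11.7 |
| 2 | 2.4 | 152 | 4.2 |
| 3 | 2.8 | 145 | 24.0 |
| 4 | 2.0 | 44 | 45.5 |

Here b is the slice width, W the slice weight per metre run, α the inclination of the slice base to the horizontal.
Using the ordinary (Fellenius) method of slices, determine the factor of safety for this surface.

FS = 2.33

Ordinary method of slices: FS = Σ[c'·Δl_i + (W_i cosα_i)·tanφ'] / Σ W_i sinα_i, with Δl_i = b_i / cosα_i.
Slice 1: Δl = 1.9/cos(-11.7°) = 1.940 m; N'_1 = 62·cos(-11.7°) = 60.7; c'Δl = 1.55; W sinα = -12.6
Slice 2: Δl = 2.4/cos4.2° = 2.406 m; N'_2 = 152·cos4.2° = 151.6; c'Δl = 1.93; W sinα = 11.1
Slice 3: Δl = 2.8/cos24.0° = 3.065 m; N'_3 = 145·cos24.0° = 132.5; c'Δl = 2.45; W sinα = 59.0
Slice 4: Δl = 2.0/cos45.5° = 2.853 m; N'_4 = 44·cos45.5° = 30.8; c'Δl = 2.28; W sinα = 31.4
Σc'Δl = 8.2 kN/m; ΣN' = 375.6 kN/m; ΣW sinα = 88.9 kN/m
Resisting = 8.2 + 375.6·tan27.9° = 8.2 + 198.9 = 207.1 kN/m
FS = 207.1 / 88.9 = 2.329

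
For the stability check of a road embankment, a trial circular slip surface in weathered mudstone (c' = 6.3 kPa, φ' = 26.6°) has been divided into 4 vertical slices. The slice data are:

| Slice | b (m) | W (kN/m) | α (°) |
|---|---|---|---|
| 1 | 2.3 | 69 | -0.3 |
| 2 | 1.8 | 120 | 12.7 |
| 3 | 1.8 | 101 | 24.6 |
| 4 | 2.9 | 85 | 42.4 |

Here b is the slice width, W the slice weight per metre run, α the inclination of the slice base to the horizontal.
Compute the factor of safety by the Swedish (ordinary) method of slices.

FS = 1.87

Ordinary method of slices: FS = Σ[c'·Δl_i + (W_i cosα_i)·tanφ'] / Σ W_i sinα_i, with Δl_i = b_i / cosα_i.
Slice 1: Δl = 2.3/cos(-0.3°) = 2.300 m; N'_1 = 69·cos(-0.3°) = 69.0; c'Δl = 14.49; W sinα = -0.4
Slice 2: Δl = 1.8/cos12.7° = 1.845 m; N'_2 = 120·cos12.7° = 117.1; c'Δl = 11.62; W sinα = 26.4
Slice 3: Δl = 1.8/cos24.6° = 1.980 m; N'_3 = 101·cos24.6° = 91.8; c'Δl = 12.47; W sinα = 42.0
Slice 4: Δl = 2.9/cos42.4° = 3.927 m; N'_4 = 85·cos42.4° = 62.8; c'Δl = 24.74; W sinα = 57.3
Σc'Δl = 63.3 kN/m; ΣN' = 340.7 kN/m; ΣW sinα = 125.4 kN/m
Resisting = 63.3 + 340.7·tan26.6° = 63.3 + 170.6 = 233.9 kN/m
FS = 233.9 / 125.4 = 1.866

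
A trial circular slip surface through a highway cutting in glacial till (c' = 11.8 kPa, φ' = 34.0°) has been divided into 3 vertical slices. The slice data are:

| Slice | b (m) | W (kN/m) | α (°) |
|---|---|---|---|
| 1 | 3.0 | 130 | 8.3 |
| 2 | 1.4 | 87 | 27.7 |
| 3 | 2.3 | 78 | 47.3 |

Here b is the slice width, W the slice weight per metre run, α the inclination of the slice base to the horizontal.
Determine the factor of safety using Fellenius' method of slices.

Ordinary method of slices: FS = Σ[c'·Δl_i + (W_i cosα_i)·tanφ'] / Σ W_i sinα_i, with Δl_i = b_i / cosα_i.
Slice 1: Δl = 3.0/cos8.3° = 3.032 m; N'_1 = 130·cos8.3° = 128.6; c'Δl = 35.77; W sinα = 18.8
Slice 2: Δl = 1.4/cos27.7° = 1.581 m; N'_2 = 87·cos27.7° = 77.0; c'Δl = 18.66; W sinα = 40.4
Slice 3: Δl = 2.3/cos47.3° = 3.392 m; N'_3 = 78·cos47.3° = 52.9; c'Δl = 40.02; W sinα = 57.3
Σc'Δl = 94.5 kN/m; ΣN' = 258.6 kN/m; ΣW sinα = 116.5 kN/m
Resisting = 94.5 + 258.6·tan34.0° = 94.5 + 174.4 = 268.9 kN/m
FS = 268.9 / 116.5 = 2.307

FS = 2.31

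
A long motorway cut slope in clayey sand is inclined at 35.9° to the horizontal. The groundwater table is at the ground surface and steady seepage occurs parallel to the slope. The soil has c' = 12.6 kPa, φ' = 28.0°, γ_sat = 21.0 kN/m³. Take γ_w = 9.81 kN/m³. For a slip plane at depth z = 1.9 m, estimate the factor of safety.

With seepage parallel to the slope and the water table at the surface, the effective normal stress on the slip plane uses the buoyant unit weight γ' = γ_sat − γ_w while the driving shear stress uses γ_sat:
FS = [c' + γ' z cos²β tanφ'] / [γ_sat z sinβ cosβ]
γ' = 21.0 − 9.81 = 11.19 kN/m³
Numerator = 12.6 + 11.19·1.9·cos²35.9°·tan28.0° = 12.6 + 11.19·1.9·0.6562·0.5317 = 20.018 kPa
Denominator = 21.0·1.9·sin35.9°·cos35.9° = 21.0·1.9·0.5864·0.8100 = 18.952 kPa
FS = 20.018 / 18.952 = 1.056

FS = 1.06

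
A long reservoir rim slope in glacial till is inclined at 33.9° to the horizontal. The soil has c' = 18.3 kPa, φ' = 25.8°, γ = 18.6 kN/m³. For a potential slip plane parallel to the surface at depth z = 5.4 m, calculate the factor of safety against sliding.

FS = 1.11

For an infinite slope with a slip plane parallel to the surface (no pore pressure): FS = [c' + γz cos²β tanφ'] / [γz sinβ cosβ].
γz = 18.6·5.4 = 100.44 kN/m²
Numerator = 18.3 + 100.44·cos²33.9°·tan25.8° = 18.3 + 100.44·0.6889·0.4834 = 51.750 kPa
Denominator = 100.44·sin33.9°·cos33.9° = 100.44·0.5577·0.8300 = 46.497 kPa
FS = 51.750 / 46.497 = 1.113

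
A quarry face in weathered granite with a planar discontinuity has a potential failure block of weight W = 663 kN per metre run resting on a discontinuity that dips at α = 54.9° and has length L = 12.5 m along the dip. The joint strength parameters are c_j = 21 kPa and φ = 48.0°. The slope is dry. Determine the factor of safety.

Resolving the block weight along and normal to the plane and applying the Mohr–Coulomb strength on the joint:
N' = W cosα = 663·cos54.9° = 381.2 kN/m
Driving force T = W sinα = 663·sin54.9° = 542.4 kN/m
Resisting force R = c_j·L + N'·tanφ = 21·12.5 + 381.2·tan48.0° = 262.5 + 423.4 = 685.9 kN/m
FS = R / T = 685.9 / 542.4 = 1.264

FS = 1.26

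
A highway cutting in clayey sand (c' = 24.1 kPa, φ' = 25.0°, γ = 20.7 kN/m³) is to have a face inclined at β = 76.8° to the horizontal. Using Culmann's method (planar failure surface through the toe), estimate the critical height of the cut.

Culmann's analysis gives the critical failure plane at α_cr = (β + φ')/2 = (76.8 + 25.0)/2 = 50.9°, and the critical height
H_c = (4c'/γ) · sinβ cosφ' / [1 − cos(β − φ')]
    = (4·24.1/20.7) · sin76.8°·cos25.0° / [1 − cos(51.8°)]
    = 4.657 · 0.9736·0.9063 / [1 − 0.6184]
    = 4.657 · 0.8824 / 0.3816
    = 10.77 m

H_c = 10.77 m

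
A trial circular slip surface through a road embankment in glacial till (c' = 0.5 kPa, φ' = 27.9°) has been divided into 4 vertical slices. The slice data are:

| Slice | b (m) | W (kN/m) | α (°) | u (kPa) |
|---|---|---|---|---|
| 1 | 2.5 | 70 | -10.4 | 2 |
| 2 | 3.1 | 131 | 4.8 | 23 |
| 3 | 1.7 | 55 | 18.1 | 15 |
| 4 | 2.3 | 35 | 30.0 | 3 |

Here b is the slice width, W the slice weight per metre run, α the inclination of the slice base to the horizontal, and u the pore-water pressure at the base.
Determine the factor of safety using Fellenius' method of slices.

FS = 2.90

Ordinary method of slices: FS = Σ[c'·Δl_i + (W_i cosα_i − u_i·Δl_i)·tanφ'] / Σ W_i sinα_i, with Δl_i = b_i / cosα_i.
Slice 1: Δl = 2.5/cos(-10.4°) = 2.542 m; N'_1 = 70·cos(-10.4°) − 2·2.542 = 63.8; c'Δl = 1.27; W sinα = -12.6
Slice 2: Δl = 3.1/cos4.8° = 3.111 m; N'_2 = 131·cos4.8° − 23·3.111 = 59.0; c'Δl = 1.56; W sinα = 11.0
Slice 3: Δl = 1.7/cos18.1° = 1.789 m; N'_3 = 55·cos18.1° − 15·1.789 = 25.5; c'Δl = 0.89; W sinα = 17.1
Slice 4: Δl = 2.3/cos30.0° = 2.656 m; N'_4 = 35·cos30.0° − 3·2.656 = 22.3; c'Δl = 1.33; W sinα = 17.5
Σc'Δl = 5.0 kN/m; ΣN' = 170.6 kN/m; ΣW sinα = 32.9 kN/m
Resisting = 5.0 + 170.6·tan27.9° = 5.0 + 90.3 = 95.4 kN/m
FS = 95.4 / 32.9 = 2.897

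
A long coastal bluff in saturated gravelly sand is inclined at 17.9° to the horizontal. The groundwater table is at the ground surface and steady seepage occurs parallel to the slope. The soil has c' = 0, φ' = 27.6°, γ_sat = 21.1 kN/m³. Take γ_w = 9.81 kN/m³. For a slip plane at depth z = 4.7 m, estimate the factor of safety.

FS = 0.87

With seepage parallel to the slope and the water table at the surface, the effective normal stress on the slip plane uses the buoyant unit weight γ' = γ_sat − γ_w while the driving shear stress uses γ_sat:
FS = [c' + γ' z cos²β tanφ'] / [γ_sat z sinβ cosβ]
(For c' = 0 this reduces to FS = (γ'/γ_sat)·tanφ'/tanβ.)
γ' = 21.1 − 9.81 = 11.29 kN/m³
Numerator = 0.0 + 11.29·4.7·cos²17.9°·tan27.6° = 0.0 + 11.29·4.7·0.9055·0.5228 = 25.120 kPa
Denominator = 21.1·4.7·sin17.9°·cos17.9° = 21.1·4.7·0.3074·0.9516 = 29.005 kPa
FS = 25.120 / 29.005 = 0.866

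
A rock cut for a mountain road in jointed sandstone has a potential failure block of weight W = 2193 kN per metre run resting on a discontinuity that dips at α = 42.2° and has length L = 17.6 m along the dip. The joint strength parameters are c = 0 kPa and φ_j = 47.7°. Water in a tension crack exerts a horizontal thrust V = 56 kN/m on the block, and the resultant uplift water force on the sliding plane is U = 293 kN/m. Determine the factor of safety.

Resolving the block weight along and normal to the plane and applying the Mohr–Coulomb strength on the joint:
N' = W cosα − U − V sinα = 2193·cos42.2° − 293 − 56·sin42.2° = 1294.0 kN/m
Driving force T = W sinα + V cosα = 2193·sin42.2° + 56·cos42.2° = 1514.6 kN/m
Resisting force R = c·L + N'·tanφ_j = 0·17.6 + 1294.0·tan47.7° = 0.0 + 1422.1 = 1422.1 kN/m
FS = R / T = 1422.1 / 1514.6 = 0.939

FS = 0.94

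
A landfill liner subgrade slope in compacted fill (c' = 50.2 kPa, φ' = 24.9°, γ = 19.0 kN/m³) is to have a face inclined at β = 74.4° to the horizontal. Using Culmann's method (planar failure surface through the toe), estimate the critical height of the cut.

H_c = 26.34 m

Culmann's analysis gives the critical failure plane at α_cr = (β + φ')/2 = (74.4 + 24.9)/2 = 49.7°, and the critical height
H_c = (4c'/γ) · sinβ cosφ' / [1 − cos(β − φ')]
    = (4·50.2/19.0) · sin74.4°·cos24.9° / [1 − cos(49.5°)]
    = 10.568 · 0.9632·0.9070 / [1 − 0.6494]
    = 10.568 · 0.8736 / 0.3506
    = 26.34 m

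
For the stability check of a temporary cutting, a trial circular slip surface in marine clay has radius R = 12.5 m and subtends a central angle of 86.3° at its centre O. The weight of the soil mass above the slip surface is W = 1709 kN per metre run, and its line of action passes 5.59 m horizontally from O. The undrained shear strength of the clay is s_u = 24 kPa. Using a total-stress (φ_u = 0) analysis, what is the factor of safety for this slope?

Taking moments about the centre O, the resisting moment is provided by the undrained shear strength acting along the arc:
Arc length L_a = R·θ = 12.5·(86.3°·π/180) = 12.5·1.5062 = 18.83 m
M_R = s_u·L_a·R = 24·18.83·12.5 = 5648.3 kN·m/m
M_D = W·d = 1709·5.59 = 9553.3 kN·m/m
FS = M_R / M_D = 5648.3 / 9553.3 = 0.591

FS = 0.59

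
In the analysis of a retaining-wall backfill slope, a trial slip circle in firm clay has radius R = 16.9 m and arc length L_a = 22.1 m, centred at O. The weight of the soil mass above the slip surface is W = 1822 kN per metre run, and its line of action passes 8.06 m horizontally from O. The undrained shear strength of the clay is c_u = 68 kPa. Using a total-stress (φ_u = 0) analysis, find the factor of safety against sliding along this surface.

Taking moments about the centre O, the resisting moment is provided by the undrained shear strength acting along the arc:
M_R = c_u·L_a·R = 68·22.10·16.9 = 25397.3 kN·m/m
M_D = W·d = 1822·8.06 = 14685.3 kN·m/m
FS = M_R / M_D = 25397.3 / 14685.3 = 1.729

FS = 1.73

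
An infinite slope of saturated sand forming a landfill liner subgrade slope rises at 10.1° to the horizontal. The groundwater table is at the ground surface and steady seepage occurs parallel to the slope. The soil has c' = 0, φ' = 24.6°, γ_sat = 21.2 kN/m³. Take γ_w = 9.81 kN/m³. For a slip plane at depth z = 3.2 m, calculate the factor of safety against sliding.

With seepage parallel to the slope and the water table at the surface, the effective normal stress on the slip plane uses the buoyant unit weight γ' = γ_sat − γ_w while the driving shear stress uses γ_sat:
FS = [c' + γ' z cos²β tanφ'] / [γ_sat z sinβ cosβ]
(For c' = 0 this reduces to FS = (γ'/γ_sat)·tanφ'/tanβ.)
γ' = 21.2 − 9.81 = 11.39 kN/m³
Numerator = 0.0 + 11.39·3.2·cos²10.1°·tan24.6° = 0.0 + 11.39·3.2·0.9692·0.4578 = 16.174 kPa
Denominator = 21.2·3.2·sin10.1°·cos10.1° = 21.2·3.2·0.1754·0.9845 = 11.713 kPa
FS = 16.174 / 11.713 = 1.381

FS = 1.38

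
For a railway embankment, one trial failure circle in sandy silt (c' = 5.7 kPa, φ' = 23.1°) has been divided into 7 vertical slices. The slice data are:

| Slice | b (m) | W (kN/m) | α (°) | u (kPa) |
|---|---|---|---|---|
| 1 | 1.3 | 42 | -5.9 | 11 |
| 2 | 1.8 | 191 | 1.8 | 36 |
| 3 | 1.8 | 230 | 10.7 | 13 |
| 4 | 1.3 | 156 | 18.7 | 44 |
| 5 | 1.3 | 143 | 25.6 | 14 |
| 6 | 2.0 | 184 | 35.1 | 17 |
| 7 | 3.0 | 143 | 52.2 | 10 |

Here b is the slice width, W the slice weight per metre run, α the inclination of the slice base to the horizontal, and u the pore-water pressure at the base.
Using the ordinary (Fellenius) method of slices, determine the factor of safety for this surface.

Ordinary method of slices: FS = Σ[c'·Δl_i + (W_i cosα_i − u_i·Δl_i)·tanφ'] / Σ W_i sinα_i, with Δl_i = b_i / cosα_i.
Slice 1: Δl = 1.3/cos(-5.9°) = 1.307 m; N'_1 = 42·cos(-5.9°) − 11·1.307 = 27.4; c'Δl = 7.45; W sinα = -4.3
Slice 2: Δl = 1.8/cos1.8° = 1.801 m; N'_2 = 191·cos1.8° − 36·1.801 = 126.1; c'Δl = 10.27; W sinα = 6.0
Slice 3: Δl = 1.8/cos10.7° = 1.832 m; N'_3 = 230·cos10.7° − 13·1.832 = 202.2; c'Δl = 10.44; W sinα = 42.7
Slice 4: Δl = 1.3/cos18.7° = 1.372 m; N'_4 = 156·cos18.7° − 44·1.372 = 87.4; c'Δl = 7.82; W sinα = 50.0
Slice 5: Δl = 1.3/cos25.6° = 1.442 m; N'_5 = 143·cos25.6° − 14·1.442 = 108.8; c'Δl = 8.22; W sinα = 61.8
Slice 6: Δl = 2.0/cos35.1° = 2.445 m; N'_6 = 184·cos35.1° − 17·2.445 = 109.0; c'Δl = 13.93; W sinα = 105.8
Slice 7: Δl = 3.0/cos52.2° = 4.895 m; N'_7 = 143·cos52.2° − 10·4.895 = 38.7; c'Δl = 27.90; W sinα = 113.0
Σc'Δl = 86.0 kN/m; ΣN' = 699.5 kN/m; ΣW sinα = 375.0 kN/m
Resisting = 86.0 + 699.5·tan23.1° = 86.0 + 298.4 = 384.4 kN/m
FS = 384.4 / 375.0 = 1.025

FS = 1.03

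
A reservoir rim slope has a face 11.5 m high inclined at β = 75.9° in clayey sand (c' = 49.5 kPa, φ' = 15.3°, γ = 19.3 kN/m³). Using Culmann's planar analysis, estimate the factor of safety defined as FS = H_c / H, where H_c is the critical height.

H_c = (4c'/γ) · sinβ cosφ' / [1 − cos(β − φ')]
    = (4·49.5/19.3) · sin75.9°·cos15.3° / [1 − cos60.6°]
    = 10.259 · 0.9355 / 0.5091 = 18.85 m
FS = H_c / H = 18.85 / 11.5 = 1.639

FS = 1.64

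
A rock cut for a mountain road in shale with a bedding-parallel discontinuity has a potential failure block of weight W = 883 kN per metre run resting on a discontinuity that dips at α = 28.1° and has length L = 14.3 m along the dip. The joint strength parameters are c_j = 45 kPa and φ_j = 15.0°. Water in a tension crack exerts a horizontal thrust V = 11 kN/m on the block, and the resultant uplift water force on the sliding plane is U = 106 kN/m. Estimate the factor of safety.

FS = 1.93

Resolving the block weight along and normal to the plane and applying the Mohr–Coulomb strength on the joint:
N' = W cosα − U − V sinα = 883·cos28.1° − 106 − 11·sin28.1° = 667.7 kN/m
Driving force T = W sinα + V cosα = 883·sin28.1° + 11·cos28.1° = 425.6 kN/m
Resisting force R = c_j·L + N'·tanφ_j = 45·14.3 + 667.7·tan15.0° = 643.5 + 178.9 = 822.4 kN/m
FS = R / T = 822.4 / 425.6 = 1.932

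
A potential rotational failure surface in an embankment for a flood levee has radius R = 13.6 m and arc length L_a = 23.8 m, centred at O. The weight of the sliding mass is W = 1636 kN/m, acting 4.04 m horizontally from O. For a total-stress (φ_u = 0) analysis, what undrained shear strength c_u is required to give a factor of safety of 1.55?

FS = c_u·L_a·R / (W·d), so c_u = FS·W·d / (L_a·R).
c_u = 1.55·1636·4.04 / (23.80·13.6) = 10244.6 / 323.68 = 31.65 kPa

c_u = 31.7 kPa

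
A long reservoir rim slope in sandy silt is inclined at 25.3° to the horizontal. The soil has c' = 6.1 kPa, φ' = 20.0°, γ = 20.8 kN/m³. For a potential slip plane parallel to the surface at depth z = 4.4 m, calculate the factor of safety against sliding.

For an infinite slope with a slip plane parallel to the surface (no pore pressure): FS = [c' + γz cos²β tanφ'] / [γz sinβ cosβ].
γz = 20.8·4.4 = 91.52 kN/m²
Numerator = 6.1 + 91.52·cos²25.3°·tan20.0° = 6.1 + 91.52·0.8174·0.3640 = 33.327 kPa
Denominator = 91.52·sin25.3°·cos25.3° = 91.52·0.4274·0.9041 = 35.360 kPa
FS = 33.327 / 35.360 = 0.942

FS = 0.94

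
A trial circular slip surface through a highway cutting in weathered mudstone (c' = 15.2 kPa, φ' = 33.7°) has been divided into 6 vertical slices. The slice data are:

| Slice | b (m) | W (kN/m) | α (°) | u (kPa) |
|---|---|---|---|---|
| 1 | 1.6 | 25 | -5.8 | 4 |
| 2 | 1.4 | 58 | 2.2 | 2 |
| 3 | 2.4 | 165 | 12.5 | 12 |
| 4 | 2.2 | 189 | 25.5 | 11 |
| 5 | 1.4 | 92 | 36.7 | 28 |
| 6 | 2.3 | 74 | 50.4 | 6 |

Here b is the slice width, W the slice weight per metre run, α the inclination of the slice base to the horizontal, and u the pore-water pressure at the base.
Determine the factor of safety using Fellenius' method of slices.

Ordinary method of slices: FS = Σ[c'·Δl_i + (W_i cosα_i − u_i·Δl_i)·tanφ'] / Σ W_i sinα_i, with Δl_i = b_i / cosα_i.
Slice 1: Δl = 1.6/cos(-5.8°) = 1.608 m; N'_1 = 25·cos(-5.8°) − 4·1.608 = 18.4; c'Δl = 24.45; W sinα = -2.5
Slice 2: Δl = 1.4/cos2.2° = 1.401 m; N'_2 = 58·cos2.2° − 2·1.401 = 55.2; c'Δl = 21.30; W sinα = 2.2
Slice 3: Δl = 2.4/cos12.5° = 2.458 m; N'_3 = 165·cos12.5° − 12·2.458 = 131.6; c'Δl = 37.37; W sinα = 35.7
Slice 4: Δl = 2.2/cos25.5° = 2.437 m; N'_4 = 189·cos25.5° − 11·2.437 = 143.8; c'Δl = 37.05; W sinα = 81.4
Slice 5: Δl = 1.4/cos36.7° = 1.746 m; N'_5 = 92·cos36.7° − 28·1.746 = 24.9; c'Δl = 26.54; W sinα = 55.0
Slice 6: Δl = 2.3/cos50.4° = 3.608 m; N'_6 = 74·cos50.4° − 6·3.608 = 25.5; c'Δl = 54.85; W sinα = 57.0
Σc'Δl = 201.5 kN/m; ΣN' = 399.4 kN/m; ΣW sinα = 228.8 kN/m
Resisting = 201.5 + 399.4·tan33.7° = 201.5 + 266.3 = 467.9 kN/m
FS = 467.9 / 228.8 = 2.045

FS = 2.05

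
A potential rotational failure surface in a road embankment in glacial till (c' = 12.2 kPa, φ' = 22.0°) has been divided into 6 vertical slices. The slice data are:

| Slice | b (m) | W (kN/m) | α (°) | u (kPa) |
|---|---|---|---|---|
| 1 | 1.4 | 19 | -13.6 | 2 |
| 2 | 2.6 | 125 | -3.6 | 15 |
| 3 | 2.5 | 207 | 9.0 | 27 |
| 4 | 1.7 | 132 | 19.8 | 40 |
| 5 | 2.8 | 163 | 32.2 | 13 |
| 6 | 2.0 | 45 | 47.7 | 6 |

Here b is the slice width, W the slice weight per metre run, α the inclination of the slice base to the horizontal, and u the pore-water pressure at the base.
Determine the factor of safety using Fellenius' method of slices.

FS = 1.83

Ordinary method of slices: FS = Σ[c'·Δl_i + (W_i cosα_i − u_i·Δl_i)·tanφ'] / Σ W_i sinα_i, with Δl_i = b_i / cosα_i.
Slice 1: Δl = 1.4/cos(-13.6°) = 1.440 m; N'_1 = 19·cos(-13.6°) − 2·1.440 = 15.6; c'Δl = 17.57; W sinα = -4.5
Slice 2: Δl = 2.6/cos(-3.6°) = 2.605 m; N'_2 = 125·cos(-3.6°) − 15·2.605 = 85.7; c'Δl = 31.78; W sinα = -7.8
Slice 3: Δl = 2.5/cos9.0° = 2.531 m; N'_3 = 207·cos9.0° − 27·2.531 = 136.1; c'Δl = 30.88; W sinα = 32.4
Slice 4: Δl = 1.7/cos19.8° = 1.807 m; N'_4 = 132·cos19.8° − 40·1.807 = 51.9; c'Δl = 22.04; W sinα = 44.7
Slice 5: Δl = 2.8/cos32.2° = 3.309 m; N'_5 = 163·cos32.2° − 13·3.309 = 94.9; c'Δl = 40.37; W sinα = 86.9
Slice 6: Δl = 2.0/cos47.7° = 2.972 m; N'_6 = 45·cos47.7° − 6·2.972 = 12.5; c'Δl = 36.25; W sinα = 33.3
Σc'Δl = 178.9 kN/m; ΣN' = 396.7 kN/m; ΣW sinα = 184.9 kN/m
Resisting = 178.9 + 396.7·tan22.0° = 178.9 + 160.3 = 339.2 kN/m
FS = 339.2 / 184.9 = 1.834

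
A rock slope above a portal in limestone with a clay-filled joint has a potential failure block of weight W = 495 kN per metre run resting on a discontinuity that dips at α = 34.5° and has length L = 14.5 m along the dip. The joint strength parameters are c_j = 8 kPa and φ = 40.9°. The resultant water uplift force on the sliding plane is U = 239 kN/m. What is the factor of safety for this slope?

Resolving the block weight along and normal to the plane and applying the Mohr–Coulomb strength on the joint:
N' = W cosα − U = 495·cos34.5° − 239 = 168.9 kN/m
Driving force T = W sinα = 495·sin34.5° = 280.4 kN/m
Resisting force R = c_j·L + N'·tanφ = 8·14.5 + 168.9·tan40.9° = 116.0 + 146.3 = 262.3 kN/m
FS = R / T = 262.3 / 280.4 = 0.936

FS = 0.94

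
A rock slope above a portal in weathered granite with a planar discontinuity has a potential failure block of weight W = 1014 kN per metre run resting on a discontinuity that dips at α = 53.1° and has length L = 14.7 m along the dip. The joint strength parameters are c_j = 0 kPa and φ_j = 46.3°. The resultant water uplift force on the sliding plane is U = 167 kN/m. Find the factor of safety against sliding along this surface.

Resolving the block weight along and normal to the plane and applying the Mohr–Coulomb strength on the joint:
N' = W cosα − U = 1014·cos53.1° − 167 = 441.8 kN/m
Driving force T = W sinα = 1014·sin53.1° = 810.9 kN/m
Resisting force R = c_j·L + N'·tanφ_j = 0·14.7 + 441.8·tan46.3° = 0.0 + 462.3 = 462.3 kN/m
FS = R / T = 462.3 / 810.9 = 0.570

FS = 0.57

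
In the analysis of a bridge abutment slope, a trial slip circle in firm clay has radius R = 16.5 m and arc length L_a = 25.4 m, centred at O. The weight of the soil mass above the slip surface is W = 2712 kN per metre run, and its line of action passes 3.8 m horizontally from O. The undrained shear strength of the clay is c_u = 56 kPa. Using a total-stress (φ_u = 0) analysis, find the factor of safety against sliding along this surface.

Taking moments about the centre O, the resisting moment is provided by the undrained shear strength acting along the arc:
M_R = c_u·L_a·R = 56·25.40·16.5 = 23469.6 kN·m/m
M_D = W·d = 2712·3.8 = 10305.6 kN·m/m
FS = M_R / M_D = 23469.6 / 10305.6 = 2.277

FS = 2.28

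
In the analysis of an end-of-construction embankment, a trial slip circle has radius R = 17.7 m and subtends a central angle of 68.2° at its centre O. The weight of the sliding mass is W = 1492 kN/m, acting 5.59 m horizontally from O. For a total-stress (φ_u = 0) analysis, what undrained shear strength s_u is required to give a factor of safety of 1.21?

FS = s_u·L_a·R / (W·d), so s_u = FS·W·d / (L_a·R).
Arc length L_a = R·θ = 17.7·(68.2°·π/180) = 17.7·1.1903 = 21.07 m
s_u = 1.21·1492·5.59 / (21.07·17.7) = 10091.7 / 372.91 = 27.06 kPa

s_u = 27.1 kPa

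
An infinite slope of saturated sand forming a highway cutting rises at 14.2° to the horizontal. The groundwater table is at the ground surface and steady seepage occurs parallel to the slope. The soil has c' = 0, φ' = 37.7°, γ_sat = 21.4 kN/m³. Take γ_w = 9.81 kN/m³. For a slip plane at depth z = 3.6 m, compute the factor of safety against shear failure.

With seepage parallel to the slope and the water table at the surface, the effective normal stress on the slip plane uses the buoyant unit weight γ' = γ_sat − γ_w while the driving shear stress uses γ_sat:
FS = [c' + γ' z cos²β tanφ'] / [γ_sat z sinβ cosβ]
(For c' = 0 this reduces to FS = (γ'/γ_sat)·tanφ'/tanβ.)
γ' = 21.4 − 9.81 = 11.59 kN/m³
Numerator = 0.0 + 11.59·3.6·cos²14.2°·tan37.7° = 0.0 + 11.59·3.6·0.9398·0.7729 = 30.307 kPa
Denominator = 21.4·3.6·sin14.2°·cos14.2° = 21.4·3.6·0.2453·0.9694 = 18.321 kPa
FS = 30.307 / 18.321 = 1.654

FS = 1.65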